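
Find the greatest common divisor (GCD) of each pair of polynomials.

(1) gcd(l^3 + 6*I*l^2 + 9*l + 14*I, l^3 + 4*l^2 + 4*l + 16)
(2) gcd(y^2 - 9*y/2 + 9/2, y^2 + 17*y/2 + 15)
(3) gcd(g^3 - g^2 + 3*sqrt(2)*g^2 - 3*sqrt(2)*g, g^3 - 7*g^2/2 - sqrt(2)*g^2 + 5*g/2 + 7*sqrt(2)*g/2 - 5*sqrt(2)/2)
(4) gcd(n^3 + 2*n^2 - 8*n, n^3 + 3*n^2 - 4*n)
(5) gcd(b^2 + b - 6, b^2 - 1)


(1) = gcd((l - 2*I)*(l + I)*(l + 7*I), (l + 4)*(l - 2*I)*(l + 2*I)) = l - 2*I
(2) = gcd((y - 3)*(y - 3/2), (y + 5/2)*(y + 6)) = 1
(3) = gcd(g*(g - 1)*(g + 3*sqrt(2)), (g - 5/2)*(g - 1)*(g - sqrt(2))) = g - 1
(4) = n^2 + 4*n
(5) = gcd((b - 2)*(b + 3), (b - 1)*(b + 1)) = 1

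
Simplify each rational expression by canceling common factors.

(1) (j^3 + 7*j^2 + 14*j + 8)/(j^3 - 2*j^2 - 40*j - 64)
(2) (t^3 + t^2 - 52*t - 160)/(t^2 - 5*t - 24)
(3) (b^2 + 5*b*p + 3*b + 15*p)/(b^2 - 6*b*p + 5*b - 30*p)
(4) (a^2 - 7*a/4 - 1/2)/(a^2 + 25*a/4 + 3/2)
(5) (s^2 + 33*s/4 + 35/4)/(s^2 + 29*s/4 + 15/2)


(1) = (j + 1)/(j - 8)
(2) = (t^2 + 9*t + 20)/(t + 3)
(3) = (-b^2 - 5*b*p - 3*b - 15*p)/(-b^2 + 6*b*p - 5*b + 30*p)
(4) = (a - 2)/(a + 6)
(5) = (s + 7)/(s + 6)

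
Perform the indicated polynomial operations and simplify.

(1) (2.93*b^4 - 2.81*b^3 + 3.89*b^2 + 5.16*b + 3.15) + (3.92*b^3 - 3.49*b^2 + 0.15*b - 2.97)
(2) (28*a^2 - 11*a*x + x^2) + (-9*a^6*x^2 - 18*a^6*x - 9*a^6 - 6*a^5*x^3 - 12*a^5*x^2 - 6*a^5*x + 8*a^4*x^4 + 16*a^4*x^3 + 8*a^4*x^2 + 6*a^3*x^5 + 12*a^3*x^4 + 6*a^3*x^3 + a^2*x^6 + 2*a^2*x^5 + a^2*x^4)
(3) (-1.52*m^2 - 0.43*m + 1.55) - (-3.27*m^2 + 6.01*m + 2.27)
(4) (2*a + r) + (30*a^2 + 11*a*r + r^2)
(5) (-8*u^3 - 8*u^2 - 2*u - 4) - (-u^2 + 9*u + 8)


(1) = 2.93*b^4 + 1.11*b^3 + 0.4*b^2 + 5.31*b + 0.18
(2) = -9*a^6*x^2 - 18*a^6*x - 9*a^6 - 6*a^5*x^3 - 12*a^5*x^2 - 6*a^5*x + 8*a^4*x^4 + 16*a^4*x^3 + 8*a^4*x^2 + 6*a^3*x^5 + 12*a^3*x^4 + 6*a^3*x^3 + a^2*x^6 + 2*a^2*x^5 + a^2*x^4 + 28*a^2 - 11*a*x + x^2
(3) = 1.75*m^2 - 6.44*m - 0.72
(4) = 30*a^2 + 11*a*r + 2*a + r^2 + r
(5) = -8*u^3 - 7*u^2 - 11*u - 12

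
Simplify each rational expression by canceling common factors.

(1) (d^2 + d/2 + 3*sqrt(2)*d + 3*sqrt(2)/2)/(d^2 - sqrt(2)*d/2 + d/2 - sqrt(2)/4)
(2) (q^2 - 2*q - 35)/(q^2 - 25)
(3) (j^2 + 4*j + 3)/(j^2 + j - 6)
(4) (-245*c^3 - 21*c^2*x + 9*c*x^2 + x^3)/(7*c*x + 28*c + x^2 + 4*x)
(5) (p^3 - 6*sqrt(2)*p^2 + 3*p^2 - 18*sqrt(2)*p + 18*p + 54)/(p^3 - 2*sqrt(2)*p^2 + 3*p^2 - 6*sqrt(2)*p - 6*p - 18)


(1) = (8*d + 24*sqrt(2))/(8*d - 4*sqrt(2))
(2) = (q - 7)/(q - 5)
(3) = (j + 1)/(j - 2)
(4) = (-35*c^2 + 2*c*x + x^2)/(x + 4)
(5) = (p - 3*sqrt(2))/(p + sqrt(2))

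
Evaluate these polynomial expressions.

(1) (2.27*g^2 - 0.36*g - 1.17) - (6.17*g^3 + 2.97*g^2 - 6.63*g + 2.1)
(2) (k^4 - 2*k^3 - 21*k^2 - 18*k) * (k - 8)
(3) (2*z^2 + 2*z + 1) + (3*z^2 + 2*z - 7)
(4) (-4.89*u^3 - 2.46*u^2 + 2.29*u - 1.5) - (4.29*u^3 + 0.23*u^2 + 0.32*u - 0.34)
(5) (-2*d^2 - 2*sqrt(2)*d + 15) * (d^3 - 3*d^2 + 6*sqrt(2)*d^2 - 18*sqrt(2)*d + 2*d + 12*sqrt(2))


(1) = -6.17*g^3 - 0.7*g^2 + 6.27*g - 3.27
(2) = k^5 - 10*k^4 - 5*k^3 + 150*k^2 + 144*k
(3) = 5*z^2 + 4*z - 6
(4) = -9.18*u^3 - 2.69*u^2 + 1.97*u - 1.16
(5) = -2*d^5 - 14*sqrt(2)*d^4 + 6*d^4 - 13*d^3 + 42*sqrt(2)*d^3 + 27*d^2 + 62*sqrt(2)*d^2 - 270*sqrt(2)*d - 18*d + 180*sqrt(2)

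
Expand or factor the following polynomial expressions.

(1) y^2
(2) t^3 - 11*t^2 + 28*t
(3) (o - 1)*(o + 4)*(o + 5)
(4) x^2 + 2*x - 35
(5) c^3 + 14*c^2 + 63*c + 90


(1) = y^2
(2) = t*(t - 7)*(t - 4)
(3) = o^3 + 8*o^2 + 11*o - 20
(4) = (x - 5)*(x + 7)
(5) = (c + 3)*(c + 5)*(c + 6)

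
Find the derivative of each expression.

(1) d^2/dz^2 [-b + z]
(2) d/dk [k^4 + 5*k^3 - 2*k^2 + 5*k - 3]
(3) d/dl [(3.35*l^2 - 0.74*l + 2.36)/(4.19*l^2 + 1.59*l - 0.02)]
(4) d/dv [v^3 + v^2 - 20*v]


(1) = 0
(2) = 4*k^3 + 15*k^2 - 4*k + 5
(3) = (8.4271*l^2 - 19.9108*l - 3.7376)/(17.5561*l^4 + 13.3242*l^3 + 2.3605*l^2 - 0.0636*l + 0.0004)
(4) = 3*v^2 + 2*v - 20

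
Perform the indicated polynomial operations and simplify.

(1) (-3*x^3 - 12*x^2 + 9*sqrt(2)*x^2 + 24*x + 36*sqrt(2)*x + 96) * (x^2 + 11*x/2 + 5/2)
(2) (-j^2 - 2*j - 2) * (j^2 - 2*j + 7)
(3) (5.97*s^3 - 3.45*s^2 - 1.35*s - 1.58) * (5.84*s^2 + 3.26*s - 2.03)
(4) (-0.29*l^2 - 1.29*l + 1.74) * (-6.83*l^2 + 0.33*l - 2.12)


(1) = -3*x^5 - 57*x^4/2 + 9*sqrt(2)*x^4 - 99*x^3/2 + 171*sqrt(2)*x^3/2 + 198*x^2 + 441*sqrt(2)*x^2/2 + 90*sqrt(2)*x + 588*x + 240
(2) = -j^4 - 5*j^2 - 10*j - 14
(3) = 34.8648*s^5 - 0.6858*s^4 - 31.2501*s^3 - 6.6247*s^2 - 2.4103*s + 3.2074
(4) = 1.9807*l^4 + 8.715*l^3 - 11.6951*l^2 + 3.309*l - 3.6888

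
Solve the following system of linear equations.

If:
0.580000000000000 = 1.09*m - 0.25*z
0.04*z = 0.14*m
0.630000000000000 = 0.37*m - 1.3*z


Then:
No Solution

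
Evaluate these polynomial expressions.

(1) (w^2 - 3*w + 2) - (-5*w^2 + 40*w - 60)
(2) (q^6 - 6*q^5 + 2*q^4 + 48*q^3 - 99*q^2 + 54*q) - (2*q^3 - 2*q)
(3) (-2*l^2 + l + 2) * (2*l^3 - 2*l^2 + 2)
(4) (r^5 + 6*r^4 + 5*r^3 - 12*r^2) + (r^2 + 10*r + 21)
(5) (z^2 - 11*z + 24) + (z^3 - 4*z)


(1) = 6*w^2 - 43*w + 62
(2) = q^6 - 6*q^5 + 2*q^4 + 46*q^3 - 99*q^2 + 56*q
(3) = -4*l^5 + 6*l^4 + 2*l^3 - 8*l^2 + 2*l + 4
(4) = r^5 + 6*r^4 + 5*r^3 - 11*r^2 + 10*r + 21
(5) = z^3 + z^2 - 15*z + 24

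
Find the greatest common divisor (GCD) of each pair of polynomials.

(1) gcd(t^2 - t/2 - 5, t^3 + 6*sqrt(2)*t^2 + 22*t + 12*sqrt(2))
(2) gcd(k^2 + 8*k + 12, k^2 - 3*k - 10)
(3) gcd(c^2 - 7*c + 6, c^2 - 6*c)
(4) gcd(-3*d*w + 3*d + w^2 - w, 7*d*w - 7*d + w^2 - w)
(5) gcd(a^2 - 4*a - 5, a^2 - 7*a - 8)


(1) = 1
(2) = k + 2
(3) = c - 6
(4) = gcd((-3*d + w)*(w - 1), (7*d + w)*(w - 1)) = w - 1
(5) = gcd((a - 5)*(a + 1), (a - 8)*(a + 1)) = a + 1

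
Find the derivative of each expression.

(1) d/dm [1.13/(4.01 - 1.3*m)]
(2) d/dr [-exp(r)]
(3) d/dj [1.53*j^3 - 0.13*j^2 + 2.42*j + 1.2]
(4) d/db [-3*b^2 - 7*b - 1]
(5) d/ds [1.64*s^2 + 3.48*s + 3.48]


(1) = 1.469/(1.3*m - 4.01)^2
(2) = -exp(r)
(3) = 4.59*j^2 - 0.26*j + 2.42
(4) = -6*b - 7
(5) = 3.28*s + 3.48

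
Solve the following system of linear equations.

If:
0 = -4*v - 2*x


Then:
v = -x/2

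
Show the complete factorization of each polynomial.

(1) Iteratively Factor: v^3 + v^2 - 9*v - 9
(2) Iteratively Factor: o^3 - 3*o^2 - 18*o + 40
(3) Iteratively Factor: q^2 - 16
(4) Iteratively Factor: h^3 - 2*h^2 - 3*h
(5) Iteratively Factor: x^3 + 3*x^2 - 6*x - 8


(1) = (v + 3)*(v^2 - 2*v - 3) = (v - 3)*(v + 3)*(v + 1)
(2) = (o - 2)*(o^2 - o - 20) = (o - 5)*(o - 2)*(o + 4)
(3) = (q - 4)*(q + 4)
(4) = (h)*(h^2 - 2*h - 3) = h*(h + 1)*(h - 3)
(5) = (x + 1)*(x^2 + 2*x - 8) = (x + 1)*(x + 4)*(x - 2)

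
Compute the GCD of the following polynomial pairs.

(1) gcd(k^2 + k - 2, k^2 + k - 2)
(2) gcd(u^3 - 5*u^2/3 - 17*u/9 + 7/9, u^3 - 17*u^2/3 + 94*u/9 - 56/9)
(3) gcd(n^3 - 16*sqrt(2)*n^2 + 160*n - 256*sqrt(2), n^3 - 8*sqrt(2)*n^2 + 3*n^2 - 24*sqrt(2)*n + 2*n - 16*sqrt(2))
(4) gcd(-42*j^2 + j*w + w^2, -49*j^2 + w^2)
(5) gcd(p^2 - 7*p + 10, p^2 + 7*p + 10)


(1) = k^2 + k - 2
(2) = gcd((u - 7/3)*(u - 1/3)*(u + 1), (u - 7/3)*(u - 2)*(u - 4/3)) = u - 7/3
(3) = n - 8*sqrt(2)
(4) = 7*j + w
(5) = gcd((p - 5)*(p - 2), (p + 2)*(p + 5)) = 1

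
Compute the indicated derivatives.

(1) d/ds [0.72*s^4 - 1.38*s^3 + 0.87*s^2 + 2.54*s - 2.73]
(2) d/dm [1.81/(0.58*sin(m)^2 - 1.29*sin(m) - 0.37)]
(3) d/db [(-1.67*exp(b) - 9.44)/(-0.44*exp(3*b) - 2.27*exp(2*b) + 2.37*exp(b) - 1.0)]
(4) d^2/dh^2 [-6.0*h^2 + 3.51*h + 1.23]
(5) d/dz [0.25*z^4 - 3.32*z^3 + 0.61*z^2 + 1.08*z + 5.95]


(1) = 2.88*s^3 - 4.14*s^2 + 1.74*s + 2.54
(2) = (2.3349 - 2.0996*sin(m))*cos(m)/(-0.58*sin(m)^2 + 1.29*sin(m) + 0.37)^2
(3) = (-1.4696*exp(3*b) - 16.2517*exp(2*b) - 42.8576*exp(b) + 24.0428)*exp(b)/(0.1936*exp(6*b) + 1.9976*exp(5*b) + 3.0673*exp(4*b) - 9.8798*exp(3*b) + 10.1569*exp(2*b) - 4.74*exp(b) + 1.0)
(4) = -12.0000000000000
(5) = 1.0*z^3 - 9.96*z^2 + 1.22*z + 1.08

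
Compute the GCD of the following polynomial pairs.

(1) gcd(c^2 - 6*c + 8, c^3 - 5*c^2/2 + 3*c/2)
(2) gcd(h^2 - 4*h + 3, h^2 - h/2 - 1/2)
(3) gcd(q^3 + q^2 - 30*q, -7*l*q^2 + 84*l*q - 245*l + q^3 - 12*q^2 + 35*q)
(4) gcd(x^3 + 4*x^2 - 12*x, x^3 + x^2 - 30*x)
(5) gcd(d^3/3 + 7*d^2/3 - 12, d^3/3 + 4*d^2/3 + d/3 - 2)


(1) = 1
(2) = h - 1
(3) = gcd(q*(q - 5)*(q + 6), (-7*l + q)*(q - 7)*(q - 5)) = q - 5
(4) = gcd(x*(x - 2)*(x + 6), x*(x - 5)*(x + 6)) = x^2 + 6*x
(5) = d + 3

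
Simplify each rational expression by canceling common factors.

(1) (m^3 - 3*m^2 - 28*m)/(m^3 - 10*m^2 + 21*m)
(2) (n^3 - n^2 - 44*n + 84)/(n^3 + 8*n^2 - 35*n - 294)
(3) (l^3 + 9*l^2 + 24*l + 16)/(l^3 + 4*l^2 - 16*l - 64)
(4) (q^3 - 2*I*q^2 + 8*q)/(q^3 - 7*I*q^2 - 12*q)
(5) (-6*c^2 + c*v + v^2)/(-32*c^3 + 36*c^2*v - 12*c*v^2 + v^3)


(1) = (m + 4)/(m - 3)
(2) = (n - 2)/(n + 7)
(3) = (l + 1)/(l - 4)
(4) = (q + 2*I)/(q - 3*I)
(5) = (3*c + v)/(16*c^2 - 10*c*v + v^2)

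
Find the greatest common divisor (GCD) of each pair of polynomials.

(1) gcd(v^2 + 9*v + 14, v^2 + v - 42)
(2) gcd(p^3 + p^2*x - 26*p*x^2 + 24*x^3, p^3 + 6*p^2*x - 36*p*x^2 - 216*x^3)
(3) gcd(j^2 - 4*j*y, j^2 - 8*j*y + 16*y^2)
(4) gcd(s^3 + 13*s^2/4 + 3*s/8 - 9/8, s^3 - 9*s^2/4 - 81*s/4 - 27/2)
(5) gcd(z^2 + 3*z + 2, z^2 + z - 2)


(1) = v + 7
(2) = gcd((p - 4*x)*(p - x)*(p + 6*x), (p - 6*x)*(p + 6*x)^2) = p + 6*x
(3) = gcd(j*(j - 4*y), (j - 4*y)^2) = -j + 4*y
(4) = gcd((s - 1/2)*(s + 3/4)*(s + 3), (s - 6)*(s + 3/4)*(s + 3)) = s^2 + 15*s/4 + 9/4
(5) = gcd((z + 1)*(z + 2), (z - 1)*(z + 2)) = z + 2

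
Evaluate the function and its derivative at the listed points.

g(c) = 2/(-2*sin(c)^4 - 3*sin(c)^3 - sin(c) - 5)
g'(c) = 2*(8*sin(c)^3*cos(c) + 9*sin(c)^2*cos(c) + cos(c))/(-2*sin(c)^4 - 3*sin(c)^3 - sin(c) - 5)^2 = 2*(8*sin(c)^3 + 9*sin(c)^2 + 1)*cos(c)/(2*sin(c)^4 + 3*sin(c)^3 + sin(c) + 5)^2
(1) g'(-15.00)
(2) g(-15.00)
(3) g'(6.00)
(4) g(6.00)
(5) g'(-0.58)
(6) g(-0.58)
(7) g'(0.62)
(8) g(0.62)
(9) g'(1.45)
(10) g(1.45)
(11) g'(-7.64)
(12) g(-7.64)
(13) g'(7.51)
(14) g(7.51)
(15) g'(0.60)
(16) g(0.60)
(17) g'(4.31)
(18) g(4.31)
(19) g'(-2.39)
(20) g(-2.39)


(1) = -0.26
(2) = -0.52
(3) = 0.13
(4) = -0.43
(5) = 0.23
(6) = -0.48
(7) = 0.22
(8) = -0.31
(9) = 0.04
(10) = -0.18
(11) = 0.10
(12) = -0.66
(13) = 0.11
(14) = -0.20
(15) = 0.22
(16) = -0.32
(17) = -0.19
(18) = -0.63
(19) = -0.27
(20) = -0.53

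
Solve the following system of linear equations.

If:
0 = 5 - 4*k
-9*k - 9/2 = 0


Then:
No Solution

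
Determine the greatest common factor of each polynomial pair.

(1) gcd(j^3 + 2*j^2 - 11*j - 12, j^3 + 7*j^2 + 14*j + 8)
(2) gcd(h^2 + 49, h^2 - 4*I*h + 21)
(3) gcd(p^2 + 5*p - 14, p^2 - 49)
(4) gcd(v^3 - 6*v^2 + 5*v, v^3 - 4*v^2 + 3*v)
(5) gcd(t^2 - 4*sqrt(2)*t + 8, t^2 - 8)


(1) = gcd((j - 3)*(j + 1)*(j + 4), (j + 1)*(j + 2)*(j + 4)) = j^2 + 5*j + 4
(2) = gcd((h - 7*I)*(h + 7*I), (h - 7*I)*(h + 3*I)) = h - 7*I
(3) = gcd((p - 2)*(p + 7), (p - 7)*(p + 7)) = p + 7
(4) = v^2 - v
(5) = gcd((t - 2*sqrt(2))^2, (t - 2*sqrt(2))*(t + 2*sqrt(2))) = t - 2*sqrt(2)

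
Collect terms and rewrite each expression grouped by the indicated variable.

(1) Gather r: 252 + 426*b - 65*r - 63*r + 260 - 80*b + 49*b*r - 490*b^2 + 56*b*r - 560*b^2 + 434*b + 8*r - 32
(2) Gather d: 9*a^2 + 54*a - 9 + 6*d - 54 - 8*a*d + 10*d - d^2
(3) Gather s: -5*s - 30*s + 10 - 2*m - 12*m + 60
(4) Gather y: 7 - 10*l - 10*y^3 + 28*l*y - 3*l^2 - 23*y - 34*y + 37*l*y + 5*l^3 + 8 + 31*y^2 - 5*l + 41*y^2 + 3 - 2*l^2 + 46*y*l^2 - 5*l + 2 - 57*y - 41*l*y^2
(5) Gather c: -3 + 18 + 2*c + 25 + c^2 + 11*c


(1) = -1050*b^2 + 780*b + r*(105*b - 120) + 480
(2) = 9*a^2 + 54*a - d^2 + d*(16 - 8*a) - 63
(3) = -14*m - 35*s + 70
(4) = 5*l^3 - 5*l^2 - 20*l - 10*y^3 + y^2*(72 - 41*l) + y*(46*l^2 + 65*l - 114) + 20
(5) = c^2 + 13*c + 40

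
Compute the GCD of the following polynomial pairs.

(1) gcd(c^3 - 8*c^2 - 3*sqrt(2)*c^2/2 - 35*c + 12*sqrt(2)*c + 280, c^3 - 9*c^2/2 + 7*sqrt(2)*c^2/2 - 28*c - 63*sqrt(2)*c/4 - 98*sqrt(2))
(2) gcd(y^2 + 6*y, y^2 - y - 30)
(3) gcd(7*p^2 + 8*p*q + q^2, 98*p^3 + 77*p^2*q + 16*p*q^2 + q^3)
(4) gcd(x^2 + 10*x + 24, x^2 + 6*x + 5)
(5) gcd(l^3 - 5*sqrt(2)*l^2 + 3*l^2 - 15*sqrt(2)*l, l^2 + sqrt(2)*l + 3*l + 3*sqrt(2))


(1) = c^2 + c*(-8 + 7*sqrt(2)/2) - 28*sqrt(2)
(2) = gcd(y*(y + 6), (y - 6)*(y + 5)) = 1
(3) = 7*p + q
(4) = 1
(5) = gcd(l*(l + 3)*(l - 5*sqrt(2)), (l + 3)*(l + sqrt(2))) = l + 3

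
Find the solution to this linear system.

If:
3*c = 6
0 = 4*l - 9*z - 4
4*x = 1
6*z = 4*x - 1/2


Then:
c = 2
l = 19/16
x = 1/4
z = 1/12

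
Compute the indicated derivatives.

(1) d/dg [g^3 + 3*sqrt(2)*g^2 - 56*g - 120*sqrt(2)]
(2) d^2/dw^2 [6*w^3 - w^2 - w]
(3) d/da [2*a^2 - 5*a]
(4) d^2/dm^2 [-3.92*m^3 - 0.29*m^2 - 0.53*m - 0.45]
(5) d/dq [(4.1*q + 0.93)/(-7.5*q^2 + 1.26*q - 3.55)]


(1) = 3*g^2 + 6*sqrt(2)*g - 56
(2) = 36*w - 2
(3) = 4*a - 5
(4) = -23.52*m - 0.58
(5) = (30.75*q^2 + 13.95*q - 15.7268)/(56.25*q^4 - 18.9*q^3 + 54.8376*q^2 - 8.946*q + 12.6025)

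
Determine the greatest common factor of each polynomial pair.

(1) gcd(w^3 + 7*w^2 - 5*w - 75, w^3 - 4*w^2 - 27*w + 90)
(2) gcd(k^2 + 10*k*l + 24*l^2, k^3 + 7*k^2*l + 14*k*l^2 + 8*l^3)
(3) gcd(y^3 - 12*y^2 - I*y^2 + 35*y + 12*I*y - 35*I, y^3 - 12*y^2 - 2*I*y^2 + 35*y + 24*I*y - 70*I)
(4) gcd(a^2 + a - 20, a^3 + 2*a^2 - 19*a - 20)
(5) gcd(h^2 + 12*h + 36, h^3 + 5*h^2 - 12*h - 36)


(1) = gcd((w - 3)*(w + 5)^2, (w - 6)*(w - 3)*(w + 5)) = w^2 + 2*w - 15
(2) = gcd((k + 4*l)*(k + 6*l), (k + l)*(k + 2*l)*(k + 4*l)) = k + 4*l
(3) = y^2 - 12*y + 35
(4) = a^2 + a - 20
(5) = gcd((h + 6)^2, (h - 3)*(h + 2)*(h + 6)) = h + 6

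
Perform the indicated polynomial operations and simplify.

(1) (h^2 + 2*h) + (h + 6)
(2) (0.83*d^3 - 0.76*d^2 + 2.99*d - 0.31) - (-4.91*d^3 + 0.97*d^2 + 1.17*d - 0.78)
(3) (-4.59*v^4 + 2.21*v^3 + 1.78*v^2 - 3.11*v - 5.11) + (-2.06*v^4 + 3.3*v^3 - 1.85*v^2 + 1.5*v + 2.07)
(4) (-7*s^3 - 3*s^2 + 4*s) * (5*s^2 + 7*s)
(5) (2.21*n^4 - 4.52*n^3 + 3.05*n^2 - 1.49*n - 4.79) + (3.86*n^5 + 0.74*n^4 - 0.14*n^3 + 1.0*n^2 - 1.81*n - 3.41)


(1) = h^2 + 3*h + 6
(2) = 5.74*d^3 - 1.73*d^2 + 1.82*d + 0.47
(3) = -6.65*v^4 + 5.51*v^3 - 0.07*v^2 - 1.61*v - 3.04
(4) = -35*s^5 - 64*s^4 - s^3 + 28*s^2
(5) = 3.86*n^5 + 2.95*n^4 - 4.66*n^3 + 4.05*n^2 - 3.3*n - 8.2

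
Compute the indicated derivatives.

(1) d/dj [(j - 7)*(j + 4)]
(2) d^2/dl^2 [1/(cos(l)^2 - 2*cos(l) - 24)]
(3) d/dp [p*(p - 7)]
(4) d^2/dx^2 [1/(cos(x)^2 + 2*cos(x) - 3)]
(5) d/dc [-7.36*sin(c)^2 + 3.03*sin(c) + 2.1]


(1) = 2*j - 3
(2) = (8*sin(l)^4 - 204*sin(l)^2 - 81*cos(l) - 3*cos(3*l) + 84)/(2*(sin(l)^2 + 2*cos(l) + 23)^3)
(3) = 2*p - 7
(4) = (-4*sin(x)^2 + 6*cos(x) + 18)*sin(x)^2/(cos(x)^2 + 2*cos(x) - 3)^3
(5) = (3.03 - 14.72*sin(c))*cos(c)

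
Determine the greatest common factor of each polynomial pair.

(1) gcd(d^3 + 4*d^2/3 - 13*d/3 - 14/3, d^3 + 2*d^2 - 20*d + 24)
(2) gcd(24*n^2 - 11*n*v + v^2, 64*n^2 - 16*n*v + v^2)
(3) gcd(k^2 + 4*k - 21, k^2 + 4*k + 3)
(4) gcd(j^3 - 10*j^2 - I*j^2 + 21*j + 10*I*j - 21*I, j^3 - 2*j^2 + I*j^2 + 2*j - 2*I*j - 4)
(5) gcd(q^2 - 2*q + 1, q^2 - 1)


(1) = d - 2
(2) = gcd((-8*n + v)*(-3*n + v), (-8*n + v)^2) = -8*n + v
(3) = gcd((k - 3)*(k + 7), (k + 1)*(k + 3)) = 1
(4) = j - I
(5) = q - 1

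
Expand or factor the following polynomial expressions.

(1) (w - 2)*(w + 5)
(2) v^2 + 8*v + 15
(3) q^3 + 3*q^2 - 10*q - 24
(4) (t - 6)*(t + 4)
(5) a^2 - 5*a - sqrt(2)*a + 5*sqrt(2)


(1) = w^2 + 3*w - 10
(2) = (v + 3)*(v + 5)
(3) = (q - 3)*(q + 2)*(q + 4)
(4) = t^2 - 2*t - 24
(5) = (a - 5)*(a - sqrt(2))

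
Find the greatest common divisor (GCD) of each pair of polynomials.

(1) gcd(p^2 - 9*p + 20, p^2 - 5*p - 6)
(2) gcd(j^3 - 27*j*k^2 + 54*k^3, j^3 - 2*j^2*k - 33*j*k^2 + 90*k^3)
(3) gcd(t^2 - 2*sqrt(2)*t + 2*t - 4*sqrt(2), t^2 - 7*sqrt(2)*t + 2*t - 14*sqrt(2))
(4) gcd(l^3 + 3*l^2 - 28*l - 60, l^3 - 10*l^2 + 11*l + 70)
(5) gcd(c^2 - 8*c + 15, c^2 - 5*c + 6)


(1) = 1
(2) = j^2 + 3*j*k - 18*k^2
(3) = gcd((t + 2)*(t - 2*sqrt(2)), (t + 2)*(t - 7*sqrt(2))) = t + 2
(4) = l^2 - 3*l - 10
(5) = c - 3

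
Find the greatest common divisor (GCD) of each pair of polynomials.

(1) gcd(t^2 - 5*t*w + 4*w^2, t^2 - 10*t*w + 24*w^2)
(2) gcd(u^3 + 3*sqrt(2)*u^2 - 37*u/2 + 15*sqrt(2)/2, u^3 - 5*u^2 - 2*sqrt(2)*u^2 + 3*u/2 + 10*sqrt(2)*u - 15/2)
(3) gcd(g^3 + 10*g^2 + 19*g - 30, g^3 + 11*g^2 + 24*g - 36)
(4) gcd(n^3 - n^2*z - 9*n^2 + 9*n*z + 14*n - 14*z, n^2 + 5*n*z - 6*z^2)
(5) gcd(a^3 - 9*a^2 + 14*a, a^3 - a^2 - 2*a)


(1) = gcd((t - 4*w)*(t - w), (t - 6*w)*(t - 4*w)) = t - 4*w
(2) = gcd((u - 3*sqrt(2)/2)*(u - sqrt(2)/2)*(u + 5*sqrt(2)), (u - 5)*(u - 3*sqrt(2)/2)*(u - sqrt(2)/2)) = u^2 - 2*sqrt(2)*u + 3/2
(3) = g^2 + 5*g - 6
(4) = gcd((n - 7)*(n - 2)*(n - z), (n - z)*(n + 6*z)) = -n + z
(5) = gcd(a*(a - 7)*(a - 2), a*(a - 2)*(a + 1)) = a^2 - 2*a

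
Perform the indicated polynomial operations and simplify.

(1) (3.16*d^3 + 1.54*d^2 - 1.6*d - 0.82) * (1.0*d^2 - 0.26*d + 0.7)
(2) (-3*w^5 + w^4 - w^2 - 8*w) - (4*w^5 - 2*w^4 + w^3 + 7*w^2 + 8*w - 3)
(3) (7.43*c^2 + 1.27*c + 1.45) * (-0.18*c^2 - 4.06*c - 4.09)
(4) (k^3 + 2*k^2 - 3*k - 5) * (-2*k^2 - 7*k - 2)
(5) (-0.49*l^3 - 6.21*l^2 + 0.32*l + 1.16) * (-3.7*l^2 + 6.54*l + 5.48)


(1) = 3.16*d^5 + 0.7184*d^4 + 0.2116*d^3 + 0.674*d^2 - 0.9068*d - 0.574
(2) = -7*w^5 + 3*w^4 - w^3 - 8*w^2 - 16*w + 3
(3) = -1.3374*c^4 - 30.3944*c^3 - 35.8059*c^2 - 11.0813*c - 5.9305
(4) = -2*k^5 - 11*k^4 - 10*k^3 + 27*k^2 + 41*k + 10
(5) = 1.813*l^5 + 19.7724*l^4 - 44.4826*l^3 - 36.23*l^2 + 9.34*l + 6.3568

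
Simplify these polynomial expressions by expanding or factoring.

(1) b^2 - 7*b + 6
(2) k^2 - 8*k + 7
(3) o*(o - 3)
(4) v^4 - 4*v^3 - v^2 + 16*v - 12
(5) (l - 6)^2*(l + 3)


(1) = (b - 6)*(b - 1)
(2) = (k - 7)*(k - 1)
(3) = o^2 - 3*o
(4) = (v - 3)*(v - 2)*(v - 1)*(v + 2)
(5) = l^3 - 9*l^2 + 108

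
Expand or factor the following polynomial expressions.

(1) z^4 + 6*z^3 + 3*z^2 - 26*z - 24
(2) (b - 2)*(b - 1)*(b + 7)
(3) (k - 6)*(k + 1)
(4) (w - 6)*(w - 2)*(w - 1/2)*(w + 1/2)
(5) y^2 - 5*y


(1) = (z - 2)*(z + 1)*(z + 3)*(z + 4)
(2) = b^3 + 4*b^2 - 19*b + 14
(3) = k^2 - 5*k - 6
(4) = w^4 - 8*w^3 + 47*w^2/4 + 2*w - 3
(5) = y*(y - 5)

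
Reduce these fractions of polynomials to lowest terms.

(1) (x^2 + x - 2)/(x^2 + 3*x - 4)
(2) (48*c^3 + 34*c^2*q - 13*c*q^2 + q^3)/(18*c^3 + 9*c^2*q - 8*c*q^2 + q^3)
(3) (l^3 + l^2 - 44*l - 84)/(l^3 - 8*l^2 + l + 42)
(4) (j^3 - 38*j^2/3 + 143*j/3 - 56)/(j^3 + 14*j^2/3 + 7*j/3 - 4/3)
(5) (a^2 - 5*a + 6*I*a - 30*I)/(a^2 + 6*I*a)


(1) = (x + 2)/(x + 4)
(2) = (-8*c + q)/(-3*c + q)
(3) = (l + 6)/(l - 3)
(4) = (3*j^3 - 38*j^2 + 143*j - 168)/(3*j^3 + 14*j^2 + 7*j - 4)
(5) = (a - 5)/a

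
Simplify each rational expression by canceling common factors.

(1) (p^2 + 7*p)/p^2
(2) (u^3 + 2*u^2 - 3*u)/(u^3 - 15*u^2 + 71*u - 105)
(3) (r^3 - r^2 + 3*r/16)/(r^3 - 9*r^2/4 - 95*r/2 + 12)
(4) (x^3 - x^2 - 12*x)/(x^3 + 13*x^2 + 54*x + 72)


(1) = (p + 7)/p
(2) = (u^3 + 2*u^2 - 3*u)/(u^3 - 15*u^2 + 71*u - 105)
(3) = (4*r^2 - 3*r)/(4*r^2 - 8*r - 192)
(4) = (x^2 - 4*x)/(x^2 + 10*x + 24)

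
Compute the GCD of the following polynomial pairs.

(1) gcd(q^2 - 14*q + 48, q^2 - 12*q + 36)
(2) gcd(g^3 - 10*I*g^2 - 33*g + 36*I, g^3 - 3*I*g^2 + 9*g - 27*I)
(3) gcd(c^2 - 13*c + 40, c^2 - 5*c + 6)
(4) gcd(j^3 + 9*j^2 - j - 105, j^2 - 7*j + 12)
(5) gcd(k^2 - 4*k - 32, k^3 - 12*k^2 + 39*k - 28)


(1) = gcd((q - 8)*(q - 6), (q - 6)^2) = q - 6
(2) = gcd((g - 4*I)*(g - 3*I)^2, (g - 3*I)^2*(g + 3*I)) = g^2 - 6*I*g - 9
(3) = gcd((c - 8)*(c - 5), (c - 3)*(c - 2)) = 1
(4) = gcd((j - 3)*(j + 5)*(j + 7), (j - 4)*(j - 3)) = j - 3
(5) = gcd((k - 8)*(k + 4), (k - 7)*(k - 4)*(k - 1)) = 1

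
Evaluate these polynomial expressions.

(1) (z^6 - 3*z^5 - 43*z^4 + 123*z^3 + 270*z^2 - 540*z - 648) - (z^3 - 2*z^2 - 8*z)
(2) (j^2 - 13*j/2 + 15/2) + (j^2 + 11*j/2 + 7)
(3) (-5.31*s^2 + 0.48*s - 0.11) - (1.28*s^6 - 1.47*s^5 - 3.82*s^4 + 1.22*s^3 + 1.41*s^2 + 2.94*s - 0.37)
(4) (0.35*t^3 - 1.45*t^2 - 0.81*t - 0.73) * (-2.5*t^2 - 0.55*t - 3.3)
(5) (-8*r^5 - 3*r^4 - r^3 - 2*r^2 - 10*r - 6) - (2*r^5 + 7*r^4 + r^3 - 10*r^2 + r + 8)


(1) = z^6 - 3*z^5 - 43*z^4 + 122*z^3 + 272*z^2 - 532*z - 648
(2) = 2*j^2 - j + 29/2
(3) = -1.28*s^6 + 1.47*s^5 + 3.82*s^4 - 1.22*s^3 - 6.72*s^2 - 2.46*s + 0.26
(4) = -0.875*t^5 + 3.4325*t^4 + 1.6675*t^3 + 7.0555*t^2 + 3.0745*t + 2.409
(5) = -10*r^5 - 10*r^4 - 2*r^3 + 8*r^2 - 11*r - 14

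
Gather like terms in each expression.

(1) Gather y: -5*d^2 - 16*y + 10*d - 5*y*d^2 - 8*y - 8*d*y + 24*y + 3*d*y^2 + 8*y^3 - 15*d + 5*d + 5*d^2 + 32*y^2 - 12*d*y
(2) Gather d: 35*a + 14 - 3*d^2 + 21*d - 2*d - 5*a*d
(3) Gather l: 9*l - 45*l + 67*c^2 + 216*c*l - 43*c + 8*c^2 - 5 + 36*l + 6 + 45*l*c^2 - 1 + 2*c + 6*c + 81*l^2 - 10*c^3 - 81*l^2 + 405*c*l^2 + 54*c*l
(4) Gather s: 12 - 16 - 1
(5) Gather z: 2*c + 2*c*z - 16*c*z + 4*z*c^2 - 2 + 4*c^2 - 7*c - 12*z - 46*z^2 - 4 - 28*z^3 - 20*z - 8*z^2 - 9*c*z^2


(1) = 8*y^3 + y^2*(3*d + 32) + y*(-5*d^2 - 20*d)
(2) = 35*a - 3*d^2 + d*(19 - 5*a) + 14
(3) = -10*c^3 + 75*c^2 + 405*c*l^2 - 35*c + l*(45*c^2 + 270*c)
(4) = -5
(5) = 4*c^2 - 5*c - 28*z^3 + z^2*(-9*c - 54) + z*(4*c^2 - 14*c - 32) - 6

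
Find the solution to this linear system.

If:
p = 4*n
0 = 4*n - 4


Then:
n = 1
p = 4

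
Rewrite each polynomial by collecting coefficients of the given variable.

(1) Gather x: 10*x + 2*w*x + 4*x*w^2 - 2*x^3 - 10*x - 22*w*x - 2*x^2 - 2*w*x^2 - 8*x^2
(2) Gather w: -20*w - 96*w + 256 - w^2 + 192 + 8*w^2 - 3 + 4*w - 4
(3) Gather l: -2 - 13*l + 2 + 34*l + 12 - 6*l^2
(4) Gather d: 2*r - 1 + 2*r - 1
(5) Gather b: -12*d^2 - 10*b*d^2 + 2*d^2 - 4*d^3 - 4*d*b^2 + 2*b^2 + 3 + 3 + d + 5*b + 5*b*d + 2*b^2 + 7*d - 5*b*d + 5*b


(1) = -2*x^3 + x^2*(-2*w - 10) + x*(4*w^2 - 20*w)
(2) = 7*w^2 - 112*w + 441
(3) = -6*l^2 + 21*l + 12
(4) = 4*r - 2
(5) = b^2*(4 - 4*d) + b*(10 - 10*d^2) - 4*d^3 - 10*d^2 + 8*d + 6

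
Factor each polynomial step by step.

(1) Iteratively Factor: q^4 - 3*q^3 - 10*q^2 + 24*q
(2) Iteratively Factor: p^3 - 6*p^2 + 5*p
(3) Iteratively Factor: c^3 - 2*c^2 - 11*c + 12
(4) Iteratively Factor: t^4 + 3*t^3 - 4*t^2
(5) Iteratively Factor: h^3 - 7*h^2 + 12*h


(1) = (q)*(q^3 - 3*q^2 - 10*q + 24) = q*(q - 4)*(q^2 + q - 6) = q*(q - 4)*(q + 3)*(q - 2)
(2) = (p - 1)*(p^2 - 5*p) = (p - 5)*(p - 1)*(p)
(3) = (c + 3)*(c^2 - 5*c + 4) = (c - 4)*(c + 3)*(c - 1)
(4) = (t - 1)*(t^3 + 4*t^2) = t*(t - 1)*(t^2 + 4*t) = t^2*(t - 1)*(t + 4)
(5) = (h)*(h^2 - 7*h + 12) = h*(h - 3)*(h - 4)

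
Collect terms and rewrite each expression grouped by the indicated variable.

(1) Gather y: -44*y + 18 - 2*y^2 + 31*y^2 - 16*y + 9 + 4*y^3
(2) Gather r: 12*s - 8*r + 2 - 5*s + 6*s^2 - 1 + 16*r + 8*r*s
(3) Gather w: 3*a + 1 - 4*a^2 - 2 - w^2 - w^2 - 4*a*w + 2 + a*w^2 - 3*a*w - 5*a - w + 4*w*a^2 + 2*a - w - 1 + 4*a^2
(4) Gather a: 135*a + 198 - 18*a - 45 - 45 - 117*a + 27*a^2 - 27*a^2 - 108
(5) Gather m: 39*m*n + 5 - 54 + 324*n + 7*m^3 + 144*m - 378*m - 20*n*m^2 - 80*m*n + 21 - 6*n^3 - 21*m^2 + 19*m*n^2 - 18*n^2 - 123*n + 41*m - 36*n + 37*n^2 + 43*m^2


(1) = 4*y^3 + 29*y^2 - 60*y + 27
(2) = r*(8*s + 8) + 6*s^2 + 7*s + 1
(3) = w^2*(a - 2) + w*(4*a^2 - 7*a - 2)
(4) = 0
(5) = 7*m^3 + m^2*(22 - 20*n) + m*(19*n^2 - 41*n - 193) - 6*n^3 + 19*n^2 + 165*n - 28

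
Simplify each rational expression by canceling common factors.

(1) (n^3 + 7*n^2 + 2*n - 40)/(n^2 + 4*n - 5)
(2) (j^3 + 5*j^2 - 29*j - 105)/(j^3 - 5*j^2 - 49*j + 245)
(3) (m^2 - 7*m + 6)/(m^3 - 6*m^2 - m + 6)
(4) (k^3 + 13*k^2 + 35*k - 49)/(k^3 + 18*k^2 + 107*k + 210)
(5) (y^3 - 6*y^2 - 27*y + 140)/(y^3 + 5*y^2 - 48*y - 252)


(1) = (n^2 + 2*n - 8)/(n - 1)
(2) = (j + 3)/(j - 7)
(3) = 1/(m + 1)
(4) = (k^2 + 6*k - 7)/(k^2 + 11*k + 30)
(5) = (y^2 + y - 20)/(y^2 + 12*y + 36)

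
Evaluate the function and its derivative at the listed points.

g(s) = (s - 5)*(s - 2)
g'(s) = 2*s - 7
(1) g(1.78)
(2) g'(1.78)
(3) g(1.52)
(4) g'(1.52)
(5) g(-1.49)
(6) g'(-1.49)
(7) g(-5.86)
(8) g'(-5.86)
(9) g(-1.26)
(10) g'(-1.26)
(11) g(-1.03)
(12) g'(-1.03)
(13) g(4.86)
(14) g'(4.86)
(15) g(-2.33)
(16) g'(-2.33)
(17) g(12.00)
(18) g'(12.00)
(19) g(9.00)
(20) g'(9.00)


(1) = 0.71
(2) = -3.44
(3) = 1.67
(4) = -3.96
(5) = 22.65
(6) = -9.98
(7) = 85.36
(8) = -18.72
(9) = 20.41
(10) = -9.52
(11) = 18.27
(12) = -9.06
(13) = -0.40
(14) = 2.72
(15) = 31.74
(16) = -11.66
(17) = 70.00
(18) = 17.00
(19) = 28.00
(20) = 11.00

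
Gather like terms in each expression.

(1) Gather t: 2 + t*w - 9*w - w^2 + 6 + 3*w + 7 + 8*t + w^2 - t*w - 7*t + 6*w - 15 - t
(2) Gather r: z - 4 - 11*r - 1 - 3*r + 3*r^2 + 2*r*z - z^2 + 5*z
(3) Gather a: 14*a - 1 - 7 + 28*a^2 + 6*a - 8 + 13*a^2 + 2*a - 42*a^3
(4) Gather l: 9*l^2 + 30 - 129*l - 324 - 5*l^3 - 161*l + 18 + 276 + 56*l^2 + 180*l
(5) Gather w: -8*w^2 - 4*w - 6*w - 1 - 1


(1) = 0
(2) = 3*r^2 + r*(2*z - 14) - z^2 + 6*z - 5
(3) = -42*a^3 + 41*a^2 + 22*a - 16
(4) = -5*l^3 + 65*l^2 - 110*l
(5) = -8*w^2 - 10*w - 2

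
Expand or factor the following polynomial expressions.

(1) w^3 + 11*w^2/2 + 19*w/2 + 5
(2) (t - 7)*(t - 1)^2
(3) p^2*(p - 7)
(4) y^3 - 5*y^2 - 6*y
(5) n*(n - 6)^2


(1) = (w + 1)*(w + 2)*(w + 5/2)
(2) = t^3 - 9*t^2 + 15*t - 7
(3) = p^3 - 7*p^2
(4) = y*(y - 6)*(y + 1)
(5) = n^3 - 12*n^2 + 36*n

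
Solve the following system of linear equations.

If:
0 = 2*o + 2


Then:
o = -1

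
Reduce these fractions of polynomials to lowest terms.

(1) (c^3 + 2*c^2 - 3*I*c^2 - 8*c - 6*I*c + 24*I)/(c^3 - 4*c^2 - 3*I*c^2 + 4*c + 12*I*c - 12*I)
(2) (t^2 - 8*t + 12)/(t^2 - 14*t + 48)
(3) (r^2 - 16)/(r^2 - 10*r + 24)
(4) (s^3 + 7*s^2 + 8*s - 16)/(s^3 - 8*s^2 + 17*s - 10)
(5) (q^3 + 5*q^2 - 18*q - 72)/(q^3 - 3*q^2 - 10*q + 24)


(1) = (c + 4)/(c - 2)
(2) = (t - 2)/(t - 8)
(3) = (r + 4)/(r - 6)
(4) = (s^2 + 8*s + 16)/(s^2 - 7*s + 10)
(5) = (q + 6)/(q - 2)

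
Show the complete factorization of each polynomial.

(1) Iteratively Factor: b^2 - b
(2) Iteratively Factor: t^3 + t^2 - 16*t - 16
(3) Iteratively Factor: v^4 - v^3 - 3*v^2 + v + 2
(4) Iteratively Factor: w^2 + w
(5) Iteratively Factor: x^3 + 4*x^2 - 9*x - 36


(1) = (b - 1)*(b)
(2) = (t - 4)*(t^2 + 5*t + 4) = (t - 4)*(t + 4)*(t + 1)
(3) = (v + 1)*(v^3 - 2*v^2 - v + 2) = (v - 2)*(v + 1)*(v^2 - 1) = (v - 2)*(v - 1)*(v + 1)*(v + 1)
(4) = (w)*(w + 1)
(5) = (x + 4)*(x^2 - 9) = (x + 3)*(x + 4)*(x - 3)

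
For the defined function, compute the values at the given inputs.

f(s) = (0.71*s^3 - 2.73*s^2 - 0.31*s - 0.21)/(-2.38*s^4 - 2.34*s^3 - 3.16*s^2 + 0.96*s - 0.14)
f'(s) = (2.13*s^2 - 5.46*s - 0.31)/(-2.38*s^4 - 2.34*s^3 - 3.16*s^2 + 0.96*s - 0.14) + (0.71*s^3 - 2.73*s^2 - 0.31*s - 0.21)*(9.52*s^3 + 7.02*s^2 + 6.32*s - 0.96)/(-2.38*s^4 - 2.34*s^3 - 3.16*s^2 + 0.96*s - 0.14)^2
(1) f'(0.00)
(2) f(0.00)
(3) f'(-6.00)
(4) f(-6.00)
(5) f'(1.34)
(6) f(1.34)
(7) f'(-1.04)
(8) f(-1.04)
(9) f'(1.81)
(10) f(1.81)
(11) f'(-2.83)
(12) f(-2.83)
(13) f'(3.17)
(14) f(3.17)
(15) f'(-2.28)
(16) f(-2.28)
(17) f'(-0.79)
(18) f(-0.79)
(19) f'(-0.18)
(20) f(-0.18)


(1) = 12.50
(2) = 1.50
(3) = 0.02
(4) = 0.09
(5) = -0.30
(6) = 0.21
(7) = 0.12
(8) = 0.77
(9) = -0.15
(10) = 0.11
(11) = 0.16
(12) = 0.29
(13) = -0.03
(14) = 0.02
(15) = 0.24
(16) = 0.40
(17) = -0.21
(18) = 0.76
(19) = 1.08
(20) = 0.61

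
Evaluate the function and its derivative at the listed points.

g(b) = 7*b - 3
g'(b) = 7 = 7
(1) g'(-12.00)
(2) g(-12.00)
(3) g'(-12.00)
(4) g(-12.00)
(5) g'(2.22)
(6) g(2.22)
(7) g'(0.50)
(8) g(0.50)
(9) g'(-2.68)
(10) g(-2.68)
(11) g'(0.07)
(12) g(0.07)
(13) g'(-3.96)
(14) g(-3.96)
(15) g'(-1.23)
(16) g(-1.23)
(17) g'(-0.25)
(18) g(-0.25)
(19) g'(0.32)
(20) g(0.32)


(1) = 7.00
(2) = -87.00
(3) = 7.00
(4) = -87.00
(5) = 7.00
(6) = 12.54
(7) = 7.00
(8) = 0.50
(9) = 7.00
(10) = -21.76
(11) = 7.00
(12) = -2.51
(13) = 7.00
(14) = -30.72
(15) = 7.00
(16) = -11.61
(17) = 7.00
(18) = -4.75
(19) = 7.00
(20) = -0.76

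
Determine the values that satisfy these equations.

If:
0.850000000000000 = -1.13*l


Then:
l = -0.75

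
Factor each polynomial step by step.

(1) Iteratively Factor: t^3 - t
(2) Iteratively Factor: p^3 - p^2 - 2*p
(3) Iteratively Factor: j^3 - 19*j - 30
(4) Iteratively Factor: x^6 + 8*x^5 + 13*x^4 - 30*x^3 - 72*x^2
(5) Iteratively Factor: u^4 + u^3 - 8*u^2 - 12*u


(1) = (t - 1)*(t^2 + t) = (t - 1)*(t + 1)*(t)
(2) = (p)*(p^2 - p - 2) = p*(p + 1)*(p - 2)
(3) = (j + 3)*(j^2 - 3*j - 10) = (j - 5)*(j + 3)*(j + 2)
(4) = (x)*(x^5 + 8*x^4 + 13*x^3 - 30*x^2 - 72*x) = x*(x + 3)*(x^4 + 5*x^3 - 2*x^2 - 24*x) = x*(x + 3)^2*(x^3 + 2*x^2 - 8*x) = x*(x - 2)*(x + 3)^2*(x^2 + 4*x) = x^2*(x - 2)*(x + 3)^2*(x + 4)
(5) = (u - 3)*(u^3 + 4*u^2 + 4*u) = u*(u - 3)*(u^2 + 4*u + 4) = u*(u - 3)*(u + 2)*(u + 2)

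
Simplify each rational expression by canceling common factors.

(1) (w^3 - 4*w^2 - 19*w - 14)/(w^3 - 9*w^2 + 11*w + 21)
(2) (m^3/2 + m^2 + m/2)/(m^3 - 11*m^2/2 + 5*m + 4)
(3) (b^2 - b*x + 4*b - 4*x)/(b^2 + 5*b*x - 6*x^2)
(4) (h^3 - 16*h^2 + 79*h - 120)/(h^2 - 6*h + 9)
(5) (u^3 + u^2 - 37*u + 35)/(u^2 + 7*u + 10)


(1) = (w + 2)/(w - 3)
(2) = (m^3 + 2*m^2 + m)/(2*m^3 - 11*m^2 + 10*m + 8)
(3) = (b + 4)/(b + 6*x)
(4) = (h^2 - 13*h + 40)/(h - 3)
(5) = (u^3 + u^2 - 37*u + 35)/(u^2 + 7*u + 10)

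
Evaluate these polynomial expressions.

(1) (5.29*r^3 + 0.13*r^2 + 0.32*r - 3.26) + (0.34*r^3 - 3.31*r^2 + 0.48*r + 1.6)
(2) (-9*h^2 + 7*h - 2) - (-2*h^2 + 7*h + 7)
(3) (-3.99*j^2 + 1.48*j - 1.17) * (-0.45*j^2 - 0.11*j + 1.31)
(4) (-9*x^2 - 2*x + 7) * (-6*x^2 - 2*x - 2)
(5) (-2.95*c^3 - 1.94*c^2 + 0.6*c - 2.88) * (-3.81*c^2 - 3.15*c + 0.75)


(1) = 5.63*r^3 - 3.18*r^2 + 0.8*r - 1.66
(2) = -7*h^2 - 9
(3) = 1.7955*j^4 - 0.2271*j^3 - 4.8632*j^2 + 2.0675*j - 1.5327
(4) = 54*x^4 + 30*x^3 - 20*x^2 - 10*x - 14
(5) = 11.2395*c^5 + 16.6839*c^4 + 1.6125*c^3 + 7.6278*c^2 + 9.522*c - 2.16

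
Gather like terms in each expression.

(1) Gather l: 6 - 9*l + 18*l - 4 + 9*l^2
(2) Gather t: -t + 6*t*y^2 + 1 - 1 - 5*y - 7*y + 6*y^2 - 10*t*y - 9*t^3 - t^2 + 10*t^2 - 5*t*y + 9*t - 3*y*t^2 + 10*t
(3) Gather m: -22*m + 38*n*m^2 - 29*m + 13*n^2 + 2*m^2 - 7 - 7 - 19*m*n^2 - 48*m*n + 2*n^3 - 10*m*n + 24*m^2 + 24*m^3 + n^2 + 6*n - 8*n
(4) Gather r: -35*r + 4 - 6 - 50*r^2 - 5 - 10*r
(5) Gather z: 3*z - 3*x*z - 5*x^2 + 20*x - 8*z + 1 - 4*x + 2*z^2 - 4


(1) = 9*l^2 + 9*l + 2
(2) = -9*t^3 + t^2*(9 - 3*y) + t*(6*y^2 - 15*y + 18) + 6*y^2 - 12*y
(3) = 24*m^3 + m^2*(38*n + 26) + m*(-19*n^2 - 58*n - 51) + 2*n^3 + 14*n^2 - 2*n - 14
(4) = -50*r^2 - 45*r - 7
(5) = -5*x^2 + 16*x + 2*z^2 + z*(-3*x - 5) - 3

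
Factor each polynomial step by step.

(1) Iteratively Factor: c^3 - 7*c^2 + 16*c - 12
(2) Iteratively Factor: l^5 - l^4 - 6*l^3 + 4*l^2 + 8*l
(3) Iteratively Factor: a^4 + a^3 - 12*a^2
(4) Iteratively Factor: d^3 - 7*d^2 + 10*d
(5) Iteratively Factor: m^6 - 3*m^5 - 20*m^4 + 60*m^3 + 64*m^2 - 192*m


(1) = (c - 2)*(c^2 - 5*c + 6) = (c - 2)^2*(c - 3)
(2) = (l + 2)*(l^4 - 3*l^3 + 4*l) = l*(l + 2)*(l^3 - 3*l^2 + 4) = l*(l - 2)*(l + 2)*(l^2 - l - 2) = l*(l - 2)*(l + 1)*(l + 2)*(l - 2)
(3) = (a + 4)*(a^3 - 3*a^2) = (a - 3)*(a + 4)*(a^2) = a*(a - 3)*(a + 4)*(a)
(4) = (d - 5)*(d^2 - 2*d) = (d - 5)*(d - 2)*(d)
(5) = (m + 4)*(m^5 - 7*m^4 + 8*m^3 + 28*m^2 - 48*m) = (m + 2)*(m + 4)*(m^4 - 9*m^3 + 26*m^2 - 24*m) = m*(m + 2)*(m + 4)*(m^3 - 9*m^2 + 26*m - 24) = m*(m - 2)*(m + 2)*(m + 4)*(m^2 - 7*m + 12) = m*(m - 3)*(m - 2)*(m + 2)*(m + 4)*(m - 4)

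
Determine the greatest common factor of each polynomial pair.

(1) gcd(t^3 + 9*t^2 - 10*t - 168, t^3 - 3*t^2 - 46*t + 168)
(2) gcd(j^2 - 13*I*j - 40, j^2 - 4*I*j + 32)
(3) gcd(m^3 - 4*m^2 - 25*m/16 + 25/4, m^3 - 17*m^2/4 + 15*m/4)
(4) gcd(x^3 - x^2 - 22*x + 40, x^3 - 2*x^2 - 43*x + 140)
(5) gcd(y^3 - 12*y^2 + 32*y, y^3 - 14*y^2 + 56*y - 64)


(1) = gcd((t - 4)*(t + 6)*(t + 7), (t - 6)*(t - 4)*(t + 7)) = t^2 + 3*t - 28
(2) = j - 8*I
(3) = m - 5/4
(4) = x - 4
(5) = y^2 - 12*y + 32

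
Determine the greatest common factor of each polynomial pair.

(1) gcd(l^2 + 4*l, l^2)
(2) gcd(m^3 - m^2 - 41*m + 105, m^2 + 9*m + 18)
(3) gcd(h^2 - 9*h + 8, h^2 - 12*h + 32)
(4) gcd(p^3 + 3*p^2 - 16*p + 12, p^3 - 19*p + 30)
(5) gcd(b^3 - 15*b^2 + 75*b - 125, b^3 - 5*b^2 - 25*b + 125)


(1) = l
(2) = gcd((m - 5)*(m - 3)*(m + 7), (m + 3)*(m + 6)) = 1
(3) = gcd((h - 8)*(h - 1), (h - 8)*(h - 4)) = h - 8
(4) = p - 2
(5) = b^2 - 10*b + 25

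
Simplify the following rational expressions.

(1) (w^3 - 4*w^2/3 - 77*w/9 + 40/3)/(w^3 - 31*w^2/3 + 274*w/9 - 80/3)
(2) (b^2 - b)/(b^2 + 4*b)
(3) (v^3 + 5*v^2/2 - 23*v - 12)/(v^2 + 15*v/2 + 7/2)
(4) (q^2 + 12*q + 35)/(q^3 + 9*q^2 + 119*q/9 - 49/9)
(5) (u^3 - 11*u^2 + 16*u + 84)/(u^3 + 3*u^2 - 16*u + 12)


(1) = (w + 3)/(w - 6)
(2) = (b - 1)/(b + 4)
(3) = (v^2 + 2*v - 24)/(v + 7)
(4) = (9*q + 45)/(9*q^2 + 18*q - 7)
(5) = (u^3 - 11*u^2 + 16*u + 84)/(u^3 + 3*u^2 - 16*u + 12)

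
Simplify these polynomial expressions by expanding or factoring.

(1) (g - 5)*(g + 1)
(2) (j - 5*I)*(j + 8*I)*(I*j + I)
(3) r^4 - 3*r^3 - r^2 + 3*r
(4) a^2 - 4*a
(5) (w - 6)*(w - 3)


(1) = g^2 - 4*g - 5
(2) = I*j^3 - 3*j^2 + I*j^2 - 3*j + 40*I*j + 40*I
(3) = r*(r - 3)*(r - 1)*(r + 1)
(4) = a*(a - 4)
(5) = w^2 - 9*w + 18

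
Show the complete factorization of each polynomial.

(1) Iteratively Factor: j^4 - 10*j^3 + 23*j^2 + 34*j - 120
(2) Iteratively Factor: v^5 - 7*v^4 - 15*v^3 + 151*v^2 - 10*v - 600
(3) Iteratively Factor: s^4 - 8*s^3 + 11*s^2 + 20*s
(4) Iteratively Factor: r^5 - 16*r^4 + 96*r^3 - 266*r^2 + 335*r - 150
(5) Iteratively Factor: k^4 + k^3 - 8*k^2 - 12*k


(1) = (j - 3)*(j^3 - 7*j^2 + 2*j + 40) = (j - 3)*(j + 2)*(j^2 - 9*j + 20) = (j - 5)*(j - 3)*(j + 2)*(j - 4)
(2) = (v + 4)*(v^4 - 11*v^3 + 29*v^2 + 35*v - 150) = (v + 2)*(v + 4)*(v^3 - 13*v^2 + 55*v - 75) = (v - 5)*(v + 2)*(v + 4)*(v^2 - 8*v + 15) = (v - 5)^2*(v + 2)*(v + 4)*(v - 3)
(3) = (s - 5)*(s^3 - 3*s^2 - 4*s) = (s - 5)*(s + 1)*(s^2 - 4*s) = s*(s - 5)*(s + 1)*(s - 4)
(4) = (r - 1)*(r^4 - 15*r^3 + 81*r^2 - 185*r + 150) = (r - 5)*(r - 1)*(r^3 - 10*r^2 + 31*r - 30) = (r - 5)*(r - 2)*(r - 1)*(r^2 - 8*r + 15) = (r - 5)^2*(r - 2)*(r - 1)*(r - 3)
(5) = (k + 2)*(k^3 - k^2 - 6*k) = (k - 3)*(k + 2)*(k^2 + 2*k) = (k - 3)*(k + 2)^2*(k)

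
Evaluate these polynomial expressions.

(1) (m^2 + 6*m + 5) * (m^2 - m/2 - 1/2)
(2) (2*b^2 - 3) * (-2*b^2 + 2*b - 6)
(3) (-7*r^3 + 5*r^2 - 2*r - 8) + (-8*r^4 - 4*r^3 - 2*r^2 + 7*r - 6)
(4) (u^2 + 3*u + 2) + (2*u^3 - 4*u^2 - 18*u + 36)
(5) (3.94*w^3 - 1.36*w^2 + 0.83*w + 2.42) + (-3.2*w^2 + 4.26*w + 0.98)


(1) = m^4 + 11*m^3/2 + 3*m^2/2 - 11*m/2 - 5/2
(2) = -4*b^4 + 4*b^3 - 6*b^2 - 6*b + 18
(3) = -8*r^4 - 11*r^3 + 3*r^2 + 5*r - 14
(4) = 2*u^3 - 3*u^2 - 15*u + 38
(5) = 3.94*w^3 - 4.56*w^2 + 5.09*w + 3.4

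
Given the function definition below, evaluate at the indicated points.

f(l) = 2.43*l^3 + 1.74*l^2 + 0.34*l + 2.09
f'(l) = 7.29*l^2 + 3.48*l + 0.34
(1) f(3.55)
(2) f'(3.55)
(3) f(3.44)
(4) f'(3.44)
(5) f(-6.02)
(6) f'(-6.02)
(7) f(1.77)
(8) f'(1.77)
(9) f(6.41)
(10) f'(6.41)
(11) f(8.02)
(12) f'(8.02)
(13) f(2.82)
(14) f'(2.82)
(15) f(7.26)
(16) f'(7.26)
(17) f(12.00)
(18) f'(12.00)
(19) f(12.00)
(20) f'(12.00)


(1) = 133.94
(2) = 104.57
(3) = 122.77
(4) = 98.58
(5) = -467.04
(6) = 243.58
(7) = 21.62
(8) = 29.34
(9) = 715.76
(10) = 322.18
(11) = 1370.25
(12) = 497.15
(13) = 71.38
(14) = 68.13
(15) = 1026.13
(16) = 409.84
(17) = 4455.77
(18) = 1091.86
(19) = 4455.77
(20) = 1091.86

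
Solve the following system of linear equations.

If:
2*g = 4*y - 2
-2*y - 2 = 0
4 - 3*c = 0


Then:
c = 4/3
g = -3
y = -1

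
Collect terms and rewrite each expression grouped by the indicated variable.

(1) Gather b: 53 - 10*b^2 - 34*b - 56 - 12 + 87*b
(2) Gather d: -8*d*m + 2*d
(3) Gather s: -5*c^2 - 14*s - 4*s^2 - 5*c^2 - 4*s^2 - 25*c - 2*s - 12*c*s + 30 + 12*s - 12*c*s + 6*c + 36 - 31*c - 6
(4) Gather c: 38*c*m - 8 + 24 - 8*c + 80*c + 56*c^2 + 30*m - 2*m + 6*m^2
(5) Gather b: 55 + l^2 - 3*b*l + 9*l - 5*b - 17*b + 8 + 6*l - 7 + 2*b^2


(1) = -10*b^2 + 53*b - 15
(2) = d*(2 - 8*m)
(3) = -10*c^2 - 50*c - 8*s^2 + s*(-24*c - 4) + 60
(4) = 56*c^2 + c*(38*m + 72) + 6*m^2 + 28*m + 16
(5) = 2*b^2 + b*(-3*l - 22) + l^2 + 15*l + 56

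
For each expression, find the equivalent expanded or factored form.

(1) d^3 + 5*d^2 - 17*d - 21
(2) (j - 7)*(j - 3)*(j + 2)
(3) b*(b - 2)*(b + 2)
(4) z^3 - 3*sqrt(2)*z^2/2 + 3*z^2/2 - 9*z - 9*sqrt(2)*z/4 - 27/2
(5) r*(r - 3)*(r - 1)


(1) = (d - 3)*(d + 1)*(d + 7)
(2) = j^3 - 8*j^2 + j + 42
(3) = b^3 - 4*b
(4) = (z + 3/2)*(z - 3*sqrt(2))*(z + 3*sqrt(2)/2)
(5) = r^3 - 4*r^2 + 3*r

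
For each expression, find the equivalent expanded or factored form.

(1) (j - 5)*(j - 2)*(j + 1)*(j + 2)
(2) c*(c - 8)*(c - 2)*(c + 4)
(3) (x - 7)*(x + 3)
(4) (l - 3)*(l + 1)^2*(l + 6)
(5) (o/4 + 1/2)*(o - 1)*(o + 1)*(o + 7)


(1) = j^4 - 4*j^3 - 9*j^2 + 16*j + 20
(2) = c^4 - 6*c^3 - 24*c^2 + 64*c
(3) = x^2 - 4*x - 21
(4) = l^4 + 5*l^3 - 11*l^2 - 33*l - 18
(5) = o^4/4 + 9*o^3/4 + 13*o^2/4 - 9*o/4 - 7/2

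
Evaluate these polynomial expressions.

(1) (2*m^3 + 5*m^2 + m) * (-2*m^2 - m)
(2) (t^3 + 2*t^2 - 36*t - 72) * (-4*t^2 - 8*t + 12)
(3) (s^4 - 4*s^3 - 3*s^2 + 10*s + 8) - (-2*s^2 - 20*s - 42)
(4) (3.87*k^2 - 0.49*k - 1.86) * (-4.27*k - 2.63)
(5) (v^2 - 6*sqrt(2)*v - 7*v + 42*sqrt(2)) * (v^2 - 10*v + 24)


(1) = -4*m^5 - 12*m^4 - 7*m^3 - m^2
(2) = -4*t^5 - 16*t^4 + 140*t^3 + 600*t^2 + 144*t - 864
(3) = s^4 - 4*s^3 - s^2 + 30*s + 50
(4) = -16.5249*k^3 - 8.0858*k^2 + 9.2309*k + 4.8918
(5) = v^4 - 17*v^3 - 6*sqrt(2)*v^3 + 94*v^2 + 102*sqrt(2)*v^2 - 564*sqrt(2)*v - 168*v + 1008*sqrt(2)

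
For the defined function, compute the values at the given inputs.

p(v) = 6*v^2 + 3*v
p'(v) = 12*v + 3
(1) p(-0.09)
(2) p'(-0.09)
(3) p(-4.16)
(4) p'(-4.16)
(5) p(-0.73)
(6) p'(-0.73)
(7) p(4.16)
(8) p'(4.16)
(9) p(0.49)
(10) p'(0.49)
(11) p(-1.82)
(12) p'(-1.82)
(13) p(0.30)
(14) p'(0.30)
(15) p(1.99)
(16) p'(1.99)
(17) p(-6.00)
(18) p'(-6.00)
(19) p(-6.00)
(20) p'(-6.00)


(1) = -0.22
(2) = 1.92
(3) = 91.35
(4) = -46.92
(5) = 1.01
(6) = -5.76
(7) = 116.31
(8) = 52.92
(9) = 2.91
(10) = 8.88
(11) = 14.41
(12) = -18.84
(13) = 1.44
(14) = 6.60
(15) = 29.73
(16) = 26.88
(17) = 198.00
(18) = -69.00
(19) = 198.00
(20) = -69.00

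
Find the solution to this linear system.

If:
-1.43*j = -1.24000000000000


Then:
j = 0.87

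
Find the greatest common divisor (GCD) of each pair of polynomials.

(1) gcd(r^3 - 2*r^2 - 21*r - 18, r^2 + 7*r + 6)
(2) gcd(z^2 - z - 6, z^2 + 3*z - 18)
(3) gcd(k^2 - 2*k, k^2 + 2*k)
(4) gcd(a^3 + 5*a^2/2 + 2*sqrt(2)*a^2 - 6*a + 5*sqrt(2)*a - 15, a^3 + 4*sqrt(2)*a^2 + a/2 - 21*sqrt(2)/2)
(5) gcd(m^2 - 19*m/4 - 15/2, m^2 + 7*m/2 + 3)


(1) = gcd((r - 6)*(r + 1)*(r + 3), (r + 1)*(r + 6)) = r + 1
(2) = gcd((z - 3)*(z + 2), (z - 3)*(z + 6)) = z - 3
(3) = gcd(k*(k - 2), k*(k + 2)) = k
(4) = a - sqrt(2)
(5) = 1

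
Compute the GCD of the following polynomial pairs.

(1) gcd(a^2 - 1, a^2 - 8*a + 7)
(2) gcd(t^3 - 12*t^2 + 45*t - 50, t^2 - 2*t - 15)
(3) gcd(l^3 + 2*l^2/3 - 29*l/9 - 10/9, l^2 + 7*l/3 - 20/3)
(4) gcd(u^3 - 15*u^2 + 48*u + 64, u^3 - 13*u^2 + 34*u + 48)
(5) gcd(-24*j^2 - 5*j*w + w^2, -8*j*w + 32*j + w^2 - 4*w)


(1) = gcd((a - 1)*(a + 1), (a - 7)*(a - 1)) = a - 1
(2) = t - 5
(3) = l - 5/3
(4) = u^2 - 7*u - 8
(5) = -8*j + w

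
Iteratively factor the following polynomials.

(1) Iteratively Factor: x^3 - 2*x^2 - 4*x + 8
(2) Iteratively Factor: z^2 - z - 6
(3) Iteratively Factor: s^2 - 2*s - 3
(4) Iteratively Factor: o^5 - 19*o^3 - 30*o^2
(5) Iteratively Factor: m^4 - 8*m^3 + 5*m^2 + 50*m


(1) = (x - 2)*(x^2 - 4) = (x - 2)^2*(x + 2)
(2) = (z - 3)*(z + 2)
(3) = (s + 1)*(s - 3)
(4) = (o)*(o^4 - 19*o^2 - 30*o) = o^2*(o^3 - 19*o - 30) = o^2*(o - 5)*(o^2 + 5*o + 6) = o^2*(o - 5)*(o + 2)*(o + 3)
(5) = (m)*(m^3 - 8*m^2 + 5*m + 50) = m*(m - 5)*(m^2 - 3*m - 10) = m*(m - 5)*(m + 2)*(m - 5)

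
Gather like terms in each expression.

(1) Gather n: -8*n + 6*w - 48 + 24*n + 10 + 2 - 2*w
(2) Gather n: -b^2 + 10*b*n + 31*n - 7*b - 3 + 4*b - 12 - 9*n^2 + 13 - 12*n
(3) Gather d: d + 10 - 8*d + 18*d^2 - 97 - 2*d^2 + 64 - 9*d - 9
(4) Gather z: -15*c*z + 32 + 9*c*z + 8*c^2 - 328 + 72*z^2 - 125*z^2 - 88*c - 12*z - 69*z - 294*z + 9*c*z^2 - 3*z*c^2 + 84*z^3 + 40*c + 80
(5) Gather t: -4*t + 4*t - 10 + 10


(1) = 16*n + 4*w - 36
(2) = -b^2 - 3*b - 9*n^2 + n*(10*b + 19) - 2
(3) = 16*d^2 - 16*d - 32
(4) = 8*c^2 - 48*c + 84*z^3 + z^2*(9*c - 53) + z*(-3*c^2 - 6*c - 375) - 216
(5) = 0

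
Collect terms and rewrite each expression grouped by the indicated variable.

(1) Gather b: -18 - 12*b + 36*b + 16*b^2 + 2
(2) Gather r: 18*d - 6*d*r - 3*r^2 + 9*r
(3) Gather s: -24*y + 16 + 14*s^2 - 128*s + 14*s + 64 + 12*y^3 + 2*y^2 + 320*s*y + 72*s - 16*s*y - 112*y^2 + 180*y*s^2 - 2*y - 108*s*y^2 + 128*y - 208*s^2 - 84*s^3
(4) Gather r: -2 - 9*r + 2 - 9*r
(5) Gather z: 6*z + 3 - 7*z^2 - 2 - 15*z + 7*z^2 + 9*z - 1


(1) = 16*b^2 + 24*b - 16
(2) = 18*d - 3*r^2 + r*(9 - 6*d)
(3) = -84*s^3 + s^2*(180*y - 194) + s*(-108*y^2 + 304*y - 42) + 12*y^3 - 110*y^2 + 102*y + 80
(4) = -18*r
(5) = 0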